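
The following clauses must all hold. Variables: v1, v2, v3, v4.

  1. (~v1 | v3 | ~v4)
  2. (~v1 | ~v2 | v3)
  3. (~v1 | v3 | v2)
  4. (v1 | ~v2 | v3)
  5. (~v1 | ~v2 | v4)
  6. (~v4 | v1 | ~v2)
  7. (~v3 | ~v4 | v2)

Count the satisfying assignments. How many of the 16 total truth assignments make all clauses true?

6

Satisfying assignments:
  v1=F v2=F v3=F v4=F
  v1=F v2=F v3=F v4=T
  v1=F v2=F v3=T v4=F
  v1=F v2=T v3=T v4=F
  v1=T v2=F v3=T v4=F
  v1=T v2=T v3=T v4=T
That's 6 in total.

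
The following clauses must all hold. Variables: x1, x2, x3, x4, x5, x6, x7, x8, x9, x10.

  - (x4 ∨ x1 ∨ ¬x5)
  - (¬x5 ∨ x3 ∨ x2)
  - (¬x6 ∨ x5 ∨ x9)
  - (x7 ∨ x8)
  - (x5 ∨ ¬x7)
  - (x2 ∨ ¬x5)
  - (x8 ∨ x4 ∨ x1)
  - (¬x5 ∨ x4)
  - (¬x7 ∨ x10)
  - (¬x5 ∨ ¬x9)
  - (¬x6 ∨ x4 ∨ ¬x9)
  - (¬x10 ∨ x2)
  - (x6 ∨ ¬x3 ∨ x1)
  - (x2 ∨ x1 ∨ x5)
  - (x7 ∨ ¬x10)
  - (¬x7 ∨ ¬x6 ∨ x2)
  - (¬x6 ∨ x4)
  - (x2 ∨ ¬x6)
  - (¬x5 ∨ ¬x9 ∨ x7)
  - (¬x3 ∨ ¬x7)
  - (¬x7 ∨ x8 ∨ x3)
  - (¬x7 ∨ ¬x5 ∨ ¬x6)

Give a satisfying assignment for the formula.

x1 = False, x2 = True, x3 = False, x4 = True, x5 = True, x6 = True, x7 = False, x8 = True, x9 = False, x10 = False

Pure literal: x2 appears only positively; assign x2 = True.
x4 occurs only positively in the remaining clauses — set x4 = True.
Set x1 = False and propagate.
Try x3 = False.
The remaining clauses are satisfied by x5 = True, x6 = True, x7 = False, x8 = True, x9 = False, x10 = False.
Every clause has at least one true literal under this assignment.
Check each clause:
  1. (x1 ∨ ¬x5 ∨ x4) — x4 is true.
  2. (¬x5 ∨ x3 ∨ x2) — x2 is true.
  3. (x9 ∨ x5 ∨ ¬x6) — x5 is true.
  4. (x7 ∨ x8) — x8 is true.
  5. (x5 ∨ ¬x7) — ¬x7 is true.
  6. (¬x5 ∨ x2) — x2 is true.
  7. (x8 ∨ x4 ∨ x1) — x8 is true.
  8. (¬x5 ∨ x4) — x4 is true.
  9. (¬x7 ∨ x10) — ¬x7 is true.
  10. (¬x5 ∨ ¬x9) — ¬x9 is true.
  11. (¬x6 ∨ x4 ∨ ¬x9) — x4 is true.
  12. (x2 ∨ ¬x10) — x2 is true.
  13. (¬x3 ∨ x1 ∨ x6) — ¬x3 is true.
  14. (x2 ∨ x5 ∨ x1) — x2 is true.
  15. (¬x10 ∨ x7) — ¬x10 is true.
  16. (x2 ∨ ¬x7 ∨ ¬x6) — ¬x7 is true.
  17. (x4 ∨ ¬x6) — x4 is true.
  18. (x2 ∨ ¬x6) — x2 is true.
  19. (¬x9 ∨ ¬x5 ∨ x7) — ¬x9 is true.
  20. (¬x7 ∨ ¬x3) — ¬x7 is true.
  21. (¬x7 ∨ x8 ∨ x3) — x8 is true.
  22. (¬x7 ∨ ¬x5 ∨ ¬x6) — ¬x7 is true.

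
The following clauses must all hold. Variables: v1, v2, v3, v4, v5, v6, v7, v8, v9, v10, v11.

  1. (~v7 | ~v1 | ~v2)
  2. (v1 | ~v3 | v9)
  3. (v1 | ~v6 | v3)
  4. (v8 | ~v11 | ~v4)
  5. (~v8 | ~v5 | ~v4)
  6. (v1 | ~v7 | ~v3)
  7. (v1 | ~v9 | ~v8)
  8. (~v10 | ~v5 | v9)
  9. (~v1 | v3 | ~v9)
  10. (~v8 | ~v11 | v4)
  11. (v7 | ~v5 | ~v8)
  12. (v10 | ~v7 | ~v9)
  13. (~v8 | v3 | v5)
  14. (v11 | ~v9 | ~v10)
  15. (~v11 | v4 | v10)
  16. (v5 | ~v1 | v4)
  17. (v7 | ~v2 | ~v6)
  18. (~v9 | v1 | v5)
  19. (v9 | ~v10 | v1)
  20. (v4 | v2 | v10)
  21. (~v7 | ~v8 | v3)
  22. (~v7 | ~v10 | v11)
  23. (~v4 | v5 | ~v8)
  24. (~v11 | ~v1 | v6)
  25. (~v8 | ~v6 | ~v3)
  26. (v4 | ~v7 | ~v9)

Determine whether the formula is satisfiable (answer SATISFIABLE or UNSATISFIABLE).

SATISFIABLE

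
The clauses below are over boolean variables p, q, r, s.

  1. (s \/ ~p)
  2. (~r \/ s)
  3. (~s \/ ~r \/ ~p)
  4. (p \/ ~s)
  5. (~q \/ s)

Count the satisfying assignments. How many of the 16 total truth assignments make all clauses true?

3

The models are:
  p=0 q=0 r=0 s=0
  p=1 q=0 r=0 s=1
  p=1 q=1 r=0 s=1
That's 3 in total.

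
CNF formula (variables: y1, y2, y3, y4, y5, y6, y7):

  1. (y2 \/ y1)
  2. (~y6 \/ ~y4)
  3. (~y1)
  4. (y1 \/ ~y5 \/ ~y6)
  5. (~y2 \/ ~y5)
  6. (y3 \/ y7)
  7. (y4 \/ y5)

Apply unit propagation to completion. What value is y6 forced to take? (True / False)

False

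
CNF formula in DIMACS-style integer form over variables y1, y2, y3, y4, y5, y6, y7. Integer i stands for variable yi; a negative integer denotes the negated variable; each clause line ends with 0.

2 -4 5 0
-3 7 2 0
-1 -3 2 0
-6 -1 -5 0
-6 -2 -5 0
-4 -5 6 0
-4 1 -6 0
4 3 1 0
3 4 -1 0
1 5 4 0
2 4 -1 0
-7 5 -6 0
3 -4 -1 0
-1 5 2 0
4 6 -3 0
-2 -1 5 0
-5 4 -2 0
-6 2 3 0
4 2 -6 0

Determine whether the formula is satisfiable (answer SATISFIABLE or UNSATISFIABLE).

Set y1 = False and propagate.
Try y2 = True.
The remaining clauses are satisfied by y3 = True, y4 = True, y5 = False, y6 = False, y7 = True.
Every clause has at least one true literal under this assignment.
So y1 = F  y2 = T  y3 = T  y4 = T  y5 = F  y6 = F  y7 = T is a satisfying assignment.

SATISFIABLE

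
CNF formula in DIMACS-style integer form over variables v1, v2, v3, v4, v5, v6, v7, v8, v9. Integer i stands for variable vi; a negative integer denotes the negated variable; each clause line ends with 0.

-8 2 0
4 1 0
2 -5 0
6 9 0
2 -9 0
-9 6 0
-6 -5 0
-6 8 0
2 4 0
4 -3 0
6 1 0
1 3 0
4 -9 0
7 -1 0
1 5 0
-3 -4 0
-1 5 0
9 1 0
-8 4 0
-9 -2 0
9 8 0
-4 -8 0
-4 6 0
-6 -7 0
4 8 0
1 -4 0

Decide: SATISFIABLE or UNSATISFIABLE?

UNSATISFIABLE

v4 = True:
  propagation gives v3=False, v1=True, v7=True, v5=True; an empty clause results — contradiction.
v4 = False:
  propagation gives v1=True, v2=True, v3=False, v9=False; an empty clause results — contradiction.
Every branch closes, so no satisfying assignment exists.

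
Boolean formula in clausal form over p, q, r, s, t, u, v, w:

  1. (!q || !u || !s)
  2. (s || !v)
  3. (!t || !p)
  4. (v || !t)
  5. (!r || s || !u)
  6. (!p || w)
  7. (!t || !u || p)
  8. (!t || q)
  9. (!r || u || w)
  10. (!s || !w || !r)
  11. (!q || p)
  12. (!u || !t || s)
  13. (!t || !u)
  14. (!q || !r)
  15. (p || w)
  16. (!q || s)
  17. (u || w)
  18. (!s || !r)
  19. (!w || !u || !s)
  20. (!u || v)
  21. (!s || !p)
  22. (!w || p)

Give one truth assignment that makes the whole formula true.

Pure literal: r appears only negated; assign r = False.
t occurs only negated in the remaining clauses — set t = False.
Set p = True and propagate.
  then w is forced to True.
  then s is forced to False.
  then v is forced to False.
  then q is forced to False.
  then u is forced to False.
Check each clause:
  1. (!u || !s || !q) — !u is true.
  2. (!v || s) — !v is true.
  3. (!p || !t) — !t is true.
  4. (!t || v) — !t is true.
  5. (!u || s || !r) — !u is true.
  6. (w || !p) — w is true.
  7. (p || !u || !t) — p is true.
  8. (!t || q) — !t is true.
  9. (u || !r || w) — w is true.
  10. (!s || !r || !w) — !s is true.
  11. (!q || p) — p is true.
  12. (s || !u || !t) — !u is true.
  13. (!u || !t) — !u is true.
  14. (!q || !r) — !r is true.
  15. (w || p) — w is true.
  16. (!q || s) — !q is true.
  17. (w || u) — w is true.
  18. (!s || !r) — !s is true.
  19. (!s || !w || !u) — !u is true.
  20. (!u || v) — !u is true.
  21. (!p || !s) — !s is true.
  22. (p || !w) — p is true.

p = T  q = F  r = F  s = F  t = F  u = F  v = F  w = T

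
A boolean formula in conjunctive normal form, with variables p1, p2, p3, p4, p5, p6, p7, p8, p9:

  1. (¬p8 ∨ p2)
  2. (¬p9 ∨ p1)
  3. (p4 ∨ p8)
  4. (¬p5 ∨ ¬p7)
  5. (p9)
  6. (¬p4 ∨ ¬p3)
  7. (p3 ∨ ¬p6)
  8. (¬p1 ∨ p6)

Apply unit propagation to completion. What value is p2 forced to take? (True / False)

True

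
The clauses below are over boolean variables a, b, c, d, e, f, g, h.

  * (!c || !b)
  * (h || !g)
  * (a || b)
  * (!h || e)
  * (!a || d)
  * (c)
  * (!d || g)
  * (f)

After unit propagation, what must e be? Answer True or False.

True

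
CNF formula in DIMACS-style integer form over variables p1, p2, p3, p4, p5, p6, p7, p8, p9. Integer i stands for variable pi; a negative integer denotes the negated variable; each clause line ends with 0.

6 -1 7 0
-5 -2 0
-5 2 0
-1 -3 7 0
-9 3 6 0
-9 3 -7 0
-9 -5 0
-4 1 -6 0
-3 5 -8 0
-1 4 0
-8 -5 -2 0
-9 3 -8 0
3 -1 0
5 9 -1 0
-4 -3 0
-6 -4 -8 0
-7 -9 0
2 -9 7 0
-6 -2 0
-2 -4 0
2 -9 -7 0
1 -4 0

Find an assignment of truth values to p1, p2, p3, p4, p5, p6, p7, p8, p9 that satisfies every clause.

Pure literal: p8 appears only negated; assign p8 = False.
Branch on p1: take p1 = False.
  then p4 is forced to False.
For the remaining variables, p2 = False, p3 = False, p5 = False, p6 = False, p7 = False, p9 = False works.

p1=False, p2=False, p3=False, p4=False, p5=False, p6=False, p7=False, p8=False, p9=False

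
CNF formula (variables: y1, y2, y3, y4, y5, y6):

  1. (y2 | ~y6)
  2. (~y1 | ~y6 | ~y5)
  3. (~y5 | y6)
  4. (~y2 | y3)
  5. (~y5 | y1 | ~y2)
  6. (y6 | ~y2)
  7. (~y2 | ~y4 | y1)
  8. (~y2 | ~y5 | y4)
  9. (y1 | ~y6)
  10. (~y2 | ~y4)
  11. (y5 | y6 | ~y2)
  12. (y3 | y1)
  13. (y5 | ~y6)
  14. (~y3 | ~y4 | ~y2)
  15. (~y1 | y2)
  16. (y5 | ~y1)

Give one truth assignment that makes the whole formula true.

y1=F, y2=F, y3=T, y4=F, y5=F, y6=F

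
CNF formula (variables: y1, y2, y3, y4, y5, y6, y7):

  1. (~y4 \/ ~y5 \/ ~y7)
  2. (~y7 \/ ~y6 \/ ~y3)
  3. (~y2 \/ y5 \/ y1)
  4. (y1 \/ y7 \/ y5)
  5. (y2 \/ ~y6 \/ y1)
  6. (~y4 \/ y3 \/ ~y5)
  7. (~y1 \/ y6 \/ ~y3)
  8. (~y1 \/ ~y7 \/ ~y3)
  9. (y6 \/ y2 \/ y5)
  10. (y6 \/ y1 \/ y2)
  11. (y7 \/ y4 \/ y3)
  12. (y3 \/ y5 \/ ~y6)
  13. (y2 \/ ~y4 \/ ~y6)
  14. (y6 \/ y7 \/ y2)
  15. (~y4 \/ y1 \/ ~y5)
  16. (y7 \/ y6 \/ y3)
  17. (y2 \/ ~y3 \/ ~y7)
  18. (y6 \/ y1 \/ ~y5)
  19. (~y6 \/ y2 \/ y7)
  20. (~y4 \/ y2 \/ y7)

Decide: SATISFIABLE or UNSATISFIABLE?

SATISFIABLE

Try y1 = False.
Set y2 = True and propagate.
  then y5 is forced to True.
  then y4 is forced to False.
  then y6 is forced to True.
For the remaining variables, y3 = False, y7 = True works.
So y1=False, y2=True, y3=False, y4=False, y5=True, y6=True, y7=True is a satisfying assignment.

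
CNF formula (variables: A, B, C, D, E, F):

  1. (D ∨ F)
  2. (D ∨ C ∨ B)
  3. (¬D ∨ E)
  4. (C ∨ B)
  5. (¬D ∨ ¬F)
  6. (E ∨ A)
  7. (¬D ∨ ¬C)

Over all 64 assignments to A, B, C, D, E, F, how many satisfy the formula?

Split on D, then C.
  D=T, C=T: a clause becomes empty — 0.
  D=T, C=F: remaining (A,B,E,F) ∈ {(F,T,T,F); (T,T,T,F)} — 2.
  D=F, C=T: B free; 3 ways for (A,E,F) × 2^1 = 6.
  D=F, C=F: remaining (A,B,E,F) ∈ {(F,T,T,T); (T,T,F,T); (T,T,T,T)} — 3.
Total: 0 + 2 + 6 + 3 = 11.

11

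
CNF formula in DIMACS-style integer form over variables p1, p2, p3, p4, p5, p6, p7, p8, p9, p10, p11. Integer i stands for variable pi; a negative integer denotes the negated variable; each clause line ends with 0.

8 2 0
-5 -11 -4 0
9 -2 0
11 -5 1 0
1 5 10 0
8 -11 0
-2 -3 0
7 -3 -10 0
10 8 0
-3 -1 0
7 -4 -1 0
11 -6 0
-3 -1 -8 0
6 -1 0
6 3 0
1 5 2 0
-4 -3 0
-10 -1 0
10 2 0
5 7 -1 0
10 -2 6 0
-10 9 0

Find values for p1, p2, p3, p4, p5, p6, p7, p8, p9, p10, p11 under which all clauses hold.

p1 = True  p2 = True  p3 = False  p4 = False  p5 = True  p6 = True  p7 = False  p8 = True  p9 = True  p10 = False  p11 = True

p4 occurs only negated in the remaining clauses — set p4 = False.
p9 occurs only positively in the remaining clauses — set p9 = True.
Set p1 = True and propagate.
  then p3 is forced to False.
  then p6 is forced to True.
  then p11 is forced to True.
  then p8 is forced to True.
  then p10 is forced to False.
  then p2 is forced to True.
For the remaining variables, p5 = True, p7 = False works.
Every clause has at least one true literal under this assignment.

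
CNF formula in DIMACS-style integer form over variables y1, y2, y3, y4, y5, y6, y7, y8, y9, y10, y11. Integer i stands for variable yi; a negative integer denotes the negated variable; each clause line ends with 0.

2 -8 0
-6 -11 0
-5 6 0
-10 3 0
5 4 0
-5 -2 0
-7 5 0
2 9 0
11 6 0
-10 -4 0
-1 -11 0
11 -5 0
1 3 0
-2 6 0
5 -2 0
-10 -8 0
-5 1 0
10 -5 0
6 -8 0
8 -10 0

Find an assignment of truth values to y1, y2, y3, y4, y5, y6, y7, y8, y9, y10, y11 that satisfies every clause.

y1=False, y2=False, y3=True, y4=True, y5=False, y6=False, y7=False, y8=False, y9=True, y10=False, y11=True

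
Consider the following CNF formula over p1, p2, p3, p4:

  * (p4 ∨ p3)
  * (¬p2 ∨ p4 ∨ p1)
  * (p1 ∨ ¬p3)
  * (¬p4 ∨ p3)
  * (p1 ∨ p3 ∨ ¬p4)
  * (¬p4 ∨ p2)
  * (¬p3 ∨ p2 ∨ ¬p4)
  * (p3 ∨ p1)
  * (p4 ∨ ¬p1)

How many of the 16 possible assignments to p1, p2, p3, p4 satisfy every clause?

1

Satisfying assignments:
  p1=T p2=T p3=T p4=T
That's 1 in total.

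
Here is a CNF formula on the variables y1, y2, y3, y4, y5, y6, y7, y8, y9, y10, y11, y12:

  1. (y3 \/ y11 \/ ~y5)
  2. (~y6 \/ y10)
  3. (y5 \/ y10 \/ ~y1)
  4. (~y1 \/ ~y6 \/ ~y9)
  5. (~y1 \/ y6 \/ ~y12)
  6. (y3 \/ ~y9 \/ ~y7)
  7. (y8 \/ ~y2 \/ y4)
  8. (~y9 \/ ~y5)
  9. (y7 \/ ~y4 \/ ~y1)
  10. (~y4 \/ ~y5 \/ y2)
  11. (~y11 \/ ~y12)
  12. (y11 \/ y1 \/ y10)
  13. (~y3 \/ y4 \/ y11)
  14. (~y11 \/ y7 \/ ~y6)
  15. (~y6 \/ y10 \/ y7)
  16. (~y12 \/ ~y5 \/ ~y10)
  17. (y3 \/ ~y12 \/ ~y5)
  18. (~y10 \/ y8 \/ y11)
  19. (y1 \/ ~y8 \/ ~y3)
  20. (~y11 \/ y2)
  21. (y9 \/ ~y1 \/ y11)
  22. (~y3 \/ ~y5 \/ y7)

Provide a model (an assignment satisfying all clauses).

y1=1  y2=1  y3=0  y4=1  y5=0  y6=0  y7=1  y8=1  y9=0  y10=1  y11=1  y12=0

Check each clause:
  1. (y11 \/ ~y5 \/ y3) — y11 is true.
  2. (~y6 \/ y10) — y10 is true.
  3. (y5 \/ ~y1 \/ y10) — y10 is true.
  4. (~y9 \/ ~y6 \/ ~y1) — ~y6 is true.
  5. (~y12 \/ y6 \/ ~y1) — ~y12 is true.
  6. (~y7 \/ ~y9 \/ y3) — ~y9 is true.
  7. (y4 \/ y8 \/ ~y2) — y8 is true.
  8. (~y5 \/ ~y9) — ~y5 is true.
  9. (y7 \/ ~y1 \/ ~y4) — y7 is true.
  10. (~y5 \/ y2 \/ ~y4) — y2 is true.
  11. (~y12 \/ ~y11) — ~y12 is true.
  12. (y10 \/ y11 \/ y1) — y1 is true.
  13. (y11 \/ ~y3 \/ y4) — y11 is true.
  14. (~y11 \/ y7 \/ ~y6) — ~y6 is true.
  15. (y10 \/ ~y6 \/ y7) — ~y6 is true.
  16. (~y5 \/ ~y10 \/ ~y12) — ~y5 is true.
  17. (~y5 \/ ~y12 \/ y3) — ~y12 is true.
  18. (y11 \/ y8 \/ ~y10) — y8 is true.
  19. (y1 \/ ~y3 \/ ~y8) — y1 is true.
  20. (~y11 \/ y2) — y2 is true.
  21. (y11 \/ ~y1 \/ y9) — y11 is true.
  22. (y7 \/ ~y5 \/ ~y3) — ~y5 is true.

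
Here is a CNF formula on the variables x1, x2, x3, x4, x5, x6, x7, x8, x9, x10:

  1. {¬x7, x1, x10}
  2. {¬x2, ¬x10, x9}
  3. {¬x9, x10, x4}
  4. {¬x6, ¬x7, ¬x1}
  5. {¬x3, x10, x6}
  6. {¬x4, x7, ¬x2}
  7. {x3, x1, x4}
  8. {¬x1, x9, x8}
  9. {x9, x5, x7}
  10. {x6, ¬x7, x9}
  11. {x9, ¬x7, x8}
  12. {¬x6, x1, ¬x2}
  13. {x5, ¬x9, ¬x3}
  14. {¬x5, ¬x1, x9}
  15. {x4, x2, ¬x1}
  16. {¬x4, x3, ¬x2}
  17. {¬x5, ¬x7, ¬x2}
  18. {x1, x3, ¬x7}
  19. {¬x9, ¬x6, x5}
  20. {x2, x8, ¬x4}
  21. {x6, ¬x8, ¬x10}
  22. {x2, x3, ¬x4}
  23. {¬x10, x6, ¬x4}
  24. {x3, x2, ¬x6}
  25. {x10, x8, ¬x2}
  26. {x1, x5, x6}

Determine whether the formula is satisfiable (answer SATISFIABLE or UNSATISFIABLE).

SATISFIABLE

Try x1 = False.
For the remaining variables, x2 = False, x3 = True, x4 = False, x5 = True, x6 = True, x7 = False, x8 = True, x9 = True, x10 = True works.
Every clause has at least one true literal under this assignment.
So x1=0  x2=0  x3=1  x4=0  x5=1  x6=1  x7=0  x8=1  x9=1  x10=1 is a satisfying assignment.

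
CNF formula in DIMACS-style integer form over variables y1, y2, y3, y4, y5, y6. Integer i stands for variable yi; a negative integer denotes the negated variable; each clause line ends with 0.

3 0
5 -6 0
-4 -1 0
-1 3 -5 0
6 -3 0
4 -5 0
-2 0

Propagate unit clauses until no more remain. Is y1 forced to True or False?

(y3) is a unit clause: y3 = True.
(!y3 || y6): since y3 = True, the clause reduces to (y6). y6 = True.
In (y5 || !y6), !y6 is now false; y5 must hold, so y5 = True.
(y4 || !y5) with y5 = True leaves only y4, so y4 = True.
(!y1 || !y4): since y4 = True, the clause reduces to (!y1). y1 = False.

False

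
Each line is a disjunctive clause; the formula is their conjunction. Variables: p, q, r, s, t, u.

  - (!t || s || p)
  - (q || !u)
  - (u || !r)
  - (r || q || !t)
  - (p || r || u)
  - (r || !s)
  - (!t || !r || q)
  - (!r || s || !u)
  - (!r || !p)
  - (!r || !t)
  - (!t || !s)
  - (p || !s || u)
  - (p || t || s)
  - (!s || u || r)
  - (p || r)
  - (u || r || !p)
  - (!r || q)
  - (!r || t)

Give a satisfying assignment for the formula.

p=1, q=1, r=0, s=0, t=1, u=1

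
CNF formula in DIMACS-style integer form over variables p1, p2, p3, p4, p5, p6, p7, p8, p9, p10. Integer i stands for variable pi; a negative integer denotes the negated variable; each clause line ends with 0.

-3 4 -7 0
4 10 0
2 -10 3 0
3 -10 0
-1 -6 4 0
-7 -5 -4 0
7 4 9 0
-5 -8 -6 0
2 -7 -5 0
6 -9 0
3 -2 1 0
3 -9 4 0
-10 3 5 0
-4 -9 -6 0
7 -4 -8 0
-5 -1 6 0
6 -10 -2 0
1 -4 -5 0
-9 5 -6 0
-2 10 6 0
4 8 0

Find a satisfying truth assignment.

p1 = 0  p2 = 0  p3 = 1  p4 = 1  p5 = 0  p6 = 1  p7 = 0  p8 = 0  p9 = 0  p10 = 1

Set p1 = False and propagate.
Branch on p2: take p2 = False.
Branch on p3: take p3 = True.
The remaining clauses are satisfied by p4 = True, p5 = False, p6 = True, p7 = False, p8 = False, p9 = False, p10 = True.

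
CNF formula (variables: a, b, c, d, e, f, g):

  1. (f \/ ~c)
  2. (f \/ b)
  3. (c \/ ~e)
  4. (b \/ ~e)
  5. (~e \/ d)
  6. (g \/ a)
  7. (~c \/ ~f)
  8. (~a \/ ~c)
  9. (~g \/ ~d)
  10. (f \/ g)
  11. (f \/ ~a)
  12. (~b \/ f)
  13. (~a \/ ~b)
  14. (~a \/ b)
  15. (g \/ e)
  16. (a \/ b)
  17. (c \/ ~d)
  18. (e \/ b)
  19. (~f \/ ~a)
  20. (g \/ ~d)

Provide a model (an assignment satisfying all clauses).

a = F, b = T, c = F, d = F, e = F, f = T, g = T

Set a = False and propagate.
  then g is forced to True.
  then d is forced to False.
  then e is forced to False.
  then b is forced to True.
  then f is forced to True.
  then c is forced to False.
Every clause has at least one true literal under this assignment.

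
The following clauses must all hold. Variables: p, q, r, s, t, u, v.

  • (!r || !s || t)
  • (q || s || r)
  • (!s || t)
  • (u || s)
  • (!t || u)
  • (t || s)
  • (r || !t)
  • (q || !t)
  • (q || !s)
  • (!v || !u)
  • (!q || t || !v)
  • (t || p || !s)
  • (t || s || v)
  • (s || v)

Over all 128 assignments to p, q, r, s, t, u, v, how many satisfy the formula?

2

The models are:
  p=F q=T r=T s=T t=T u=T v=F
  p=T q=T r=T s=T t=T u=T v=F
Count: 2.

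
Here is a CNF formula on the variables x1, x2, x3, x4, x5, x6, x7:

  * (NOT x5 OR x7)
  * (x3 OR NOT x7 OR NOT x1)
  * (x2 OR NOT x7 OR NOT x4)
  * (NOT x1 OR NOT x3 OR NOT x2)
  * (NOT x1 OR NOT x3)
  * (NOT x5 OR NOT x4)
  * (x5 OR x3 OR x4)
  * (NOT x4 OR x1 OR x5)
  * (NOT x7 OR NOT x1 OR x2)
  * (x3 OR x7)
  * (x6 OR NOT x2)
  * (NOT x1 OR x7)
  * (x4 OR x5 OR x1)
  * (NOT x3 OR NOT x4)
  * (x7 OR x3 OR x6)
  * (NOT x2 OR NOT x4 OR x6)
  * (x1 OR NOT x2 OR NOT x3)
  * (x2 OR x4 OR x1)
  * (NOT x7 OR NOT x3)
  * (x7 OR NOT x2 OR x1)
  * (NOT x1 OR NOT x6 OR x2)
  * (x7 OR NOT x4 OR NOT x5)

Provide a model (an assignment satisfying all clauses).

x1=0  x2=1  x3=0  x4=0  x5=1  x6=1  x7=1

Branch on x1: take x1 = False.
Branch on x2: take x2 = True.
  then x6 is forced to True.
  then x3 is forced to False.
  then x7 is forced to True.
Set x4 = False and propagate.
  then x5 is forced to True.
Check each clause:
  1. (NOT x5 OR x7) — x7 is true.
  2. (NOT x1 OR x3 OR NOT x7) — NOT x1 is true.
  3. (x2 OR NOT x7 OR NOT x4) — x2 is true.
  4. (NOT x3 OR NOT x1 OR NOT x2) — NOT x3 is true.
  5. (NOT x1 OR NOT x3) — NOT x3 is true.
  6. (NOT x4 OR NOT x5) — NOT x4 is true.
  7. (x3 OR x5 OR x4) — x5 is true.
  8. (x5 OR NOT x4 OR x1) — NOT x4 is true.
  9. (x2 OR NOT x1 OR NOT x7) — x2 is true.
  10. (x3 OR x7) — x7 is true.
  11. (x6 OR NOT x2) — x6 is true.
  12. (NOT x1 OR x7) — NOT x1 is true.
  13. (x4 OR x5 OR x1) — x5 is true.
  14. (NOT x3 OR NOT x4) — NOT x4 is true.
  15. (x6 OR x7 OR x3) — x6 is true.
  16. (NOT x2 OR NOT x4 OR x6) — NOT x4 is true.
  17. (x1 OR NOT x2 OR NOT x3) — NOT x3 is true.
  18. (x4 OR x1 OR x2) — x2 is true.
  19. (NOT x3 OR NOT x7) — NOT x3 is true.
  20. (x7 OR x1 OR NOT x2) — x7 is true.
  21. (x2 OR NOT x1 OR NOT x6) — x2 is true.
  22. (NOT x4 OR x7 OR NOT x5) — NOT x4 is true.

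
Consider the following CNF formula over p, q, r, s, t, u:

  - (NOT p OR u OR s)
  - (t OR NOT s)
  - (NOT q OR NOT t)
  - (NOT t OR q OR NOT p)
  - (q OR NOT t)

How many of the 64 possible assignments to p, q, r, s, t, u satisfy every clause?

Case analysis on t and q:
  t=1, q=1: a clause becomes empty — 0.
  t=1, q=0: a clause becomes empty — 0.
  t=0, q=1: r free; 3 ways for (p,s,u) × 2^1 = 6.
  t=0, q=0: r free; 3 ways for (p,s,u) × 2^1 = 6.
Total: 0 + 0 + 6 + 6 = 12.

12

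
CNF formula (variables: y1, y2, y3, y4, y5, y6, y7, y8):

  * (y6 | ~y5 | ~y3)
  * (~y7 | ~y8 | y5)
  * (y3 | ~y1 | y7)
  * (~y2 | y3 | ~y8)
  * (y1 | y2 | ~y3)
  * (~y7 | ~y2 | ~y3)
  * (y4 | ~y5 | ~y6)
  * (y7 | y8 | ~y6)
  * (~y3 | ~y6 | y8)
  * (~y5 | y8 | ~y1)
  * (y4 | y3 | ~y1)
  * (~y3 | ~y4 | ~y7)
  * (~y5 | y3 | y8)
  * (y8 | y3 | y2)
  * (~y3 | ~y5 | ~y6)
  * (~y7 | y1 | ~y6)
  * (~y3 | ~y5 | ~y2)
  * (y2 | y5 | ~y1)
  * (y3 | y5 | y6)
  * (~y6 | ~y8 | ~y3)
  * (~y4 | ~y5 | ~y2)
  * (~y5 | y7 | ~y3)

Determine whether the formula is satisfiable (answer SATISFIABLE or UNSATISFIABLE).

SATISFIABLE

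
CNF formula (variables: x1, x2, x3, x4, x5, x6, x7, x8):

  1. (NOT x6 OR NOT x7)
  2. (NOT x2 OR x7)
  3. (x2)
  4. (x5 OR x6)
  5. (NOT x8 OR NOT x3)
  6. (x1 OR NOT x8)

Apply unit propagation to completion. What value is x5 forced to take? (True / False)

(x2) stands alone — x2 = True.
(x7 OR NOT x2): since x2 = True, the clause reduces to (x7). x7 = True.
(NOT x6 OR NOT x7): since x7 = True, the clause reduces to (NOT x6). x6 = False.
From (x5 OR x6) and x6 = False: x5 = True.

True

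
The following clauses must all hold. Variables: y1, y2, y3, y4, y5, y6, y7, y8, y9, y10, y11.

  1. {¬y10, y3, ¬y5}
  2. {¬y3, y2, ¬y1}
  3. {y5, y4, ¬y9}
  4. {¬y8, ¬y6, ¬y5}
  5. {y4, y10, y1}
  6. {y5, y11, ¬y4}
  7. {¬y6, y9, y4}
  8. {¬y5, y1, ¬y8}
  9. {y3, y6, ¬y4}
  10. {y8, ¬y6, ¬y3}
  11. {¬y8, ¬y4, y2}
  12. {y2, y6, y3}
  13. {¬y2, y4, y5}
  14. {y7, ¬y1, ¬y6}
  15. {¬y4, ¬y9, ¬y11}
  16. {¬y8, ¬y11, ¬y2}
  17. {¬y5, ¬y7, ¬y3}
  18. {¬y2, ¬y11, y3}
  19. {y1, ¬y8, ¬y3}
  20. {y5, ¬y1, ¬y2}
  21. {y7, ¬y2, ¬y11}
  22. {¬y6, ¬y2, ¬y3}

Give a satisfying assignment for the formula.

y1=T, y2=T, y3=F, y4=F, y5=T, y6=F, y7=F, y8=F, y9=F, y10=F, y11=F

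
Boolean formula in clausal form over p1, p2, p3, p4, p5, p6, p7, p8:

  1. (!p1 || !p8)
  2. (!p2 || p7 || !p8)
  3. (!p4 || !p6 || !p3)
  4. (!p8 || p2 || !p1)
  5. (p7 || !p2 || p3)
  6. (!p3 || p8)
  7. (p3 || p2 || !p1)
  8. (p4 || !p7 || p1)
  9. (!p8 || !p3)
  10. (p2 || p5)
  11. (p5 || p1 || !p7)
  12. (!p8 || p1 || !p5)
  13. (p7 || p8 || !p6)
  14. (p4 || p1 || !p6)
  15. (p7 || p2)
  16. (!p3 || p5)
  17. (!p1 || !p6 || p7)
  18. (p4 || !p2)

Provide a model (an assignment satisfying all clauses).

p1=1  p2=1  p3=0  p4=1  p5=1  p6=0  p7=1  p8=0

Check each clause:
  1. (!p8 || !p1) — !p8 is true.
  2. (!p8 || !p2 || p7) — !p8 is true.
  3. (!p6 || !p4 || !p3) — !p6 is true.
  4. (!p1 || !p8 || p2) — !p8 is true.
  5. (p3 || p7 || !p2) — p7 is true.
  6. (p8 || !p3) — !p3 is true.
  7. (p3 || p2 || !p1) — p2 is true.
  8. (p4 || !p7 || p1) — p1 is true.
  9. (!p8 || !p3) — !p8 is true.
  10. (p5 || p2) — p2 is true.
  11. (p5 || p1 || !p7) — p5 is true.
  12. (!p5 || !p8 || p1) — !p8 is true.
  13. (p8 || p7 || !p6) — !p6 is true.
  14. (!p6 || p1 || p4) — p1 is true.
  15. (p2 || p7) — p2 is true.
  16. (p5 || !p3) — p5 is true.
  17. (!p1 || p7 || !p6) — !p6 is true.
  18. (p4 || !p2) — p4 is true.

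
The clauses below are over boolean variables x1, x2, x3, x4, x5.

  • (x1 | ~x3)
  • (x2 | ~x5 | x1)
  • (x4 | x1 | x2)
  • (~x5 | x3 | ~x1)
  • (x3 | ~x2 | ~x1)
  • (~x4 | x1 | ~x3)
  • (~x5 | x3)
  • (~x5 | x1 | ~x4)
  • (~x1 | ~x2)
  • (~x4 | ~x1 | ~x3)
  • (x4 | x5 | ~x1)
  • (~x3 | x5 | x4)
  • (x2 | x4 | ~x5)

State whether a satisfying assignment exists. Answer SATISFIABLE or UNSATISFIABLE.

SATISFIABLE

Set x1 = False and propagate.
  then x3 is forced to False.
  then x5 is forced to False.
Branch on x2: take x2 = False.
  then x4 is forced to True.
Every clause has at least one true literal under this assignment.
So x1 = 0, x2 = 0, x3 = 0, x4 = 1, x5 = 0 is a satisfying assignment.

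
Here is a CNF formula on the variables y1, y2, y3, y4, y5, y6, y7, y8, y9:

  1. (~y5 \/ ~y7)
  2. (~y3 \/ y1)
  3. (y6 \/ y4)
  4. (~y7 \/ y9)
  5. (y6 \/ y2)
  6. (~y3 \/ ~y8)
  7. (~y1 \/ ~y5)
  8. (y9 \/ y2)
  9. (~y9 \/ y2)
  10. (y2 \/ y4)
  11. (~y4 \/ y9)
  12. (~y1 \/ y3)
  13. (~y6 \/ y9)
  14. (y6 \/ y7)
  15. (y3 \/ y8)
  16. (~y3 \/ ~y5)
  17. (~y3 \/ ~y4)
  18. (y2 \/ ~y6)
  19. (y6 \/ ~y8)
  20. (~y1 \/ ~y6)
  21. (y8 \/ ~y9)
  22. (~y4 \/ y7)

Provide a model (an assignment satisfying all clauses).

y1=0, y2=1, y3=0, y4=1, y5=0, y6=1, y7=1, y8=1, y9=1

y2 occurs only positively in the remaining clauses — set y2 = True.
Pure literal: y5 appears only negated; assign y5 = False.
Try y1 = False.
  then y3 is forced to False.
  then y8 is forced to True.
  then y6 is forced to True.
  then y9 is forced to True.
Branch on y4: take y4 = True.
  then y7 is forced to True.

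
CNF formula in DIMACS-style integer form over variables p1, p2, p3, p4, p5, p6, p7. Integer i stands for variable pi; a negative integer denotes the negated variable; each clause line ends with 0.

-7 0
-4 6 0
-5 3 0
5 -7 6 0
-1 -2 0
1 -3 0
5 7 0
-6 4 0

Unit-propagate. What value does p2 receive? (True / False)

False

(~p7) is a unit clause: p7 = False.
(p5 \/ p7): since p7 = False, the clause reduces to (p5). p5 = True.
From (p3 \/ ~p5) and p5 = True: p3 = True.
(p1 \/ ~p3) with p3 = True leaves only p1, so p1 = True.
From (~p1 \/ ~p2) and p1 = True: p2 = False.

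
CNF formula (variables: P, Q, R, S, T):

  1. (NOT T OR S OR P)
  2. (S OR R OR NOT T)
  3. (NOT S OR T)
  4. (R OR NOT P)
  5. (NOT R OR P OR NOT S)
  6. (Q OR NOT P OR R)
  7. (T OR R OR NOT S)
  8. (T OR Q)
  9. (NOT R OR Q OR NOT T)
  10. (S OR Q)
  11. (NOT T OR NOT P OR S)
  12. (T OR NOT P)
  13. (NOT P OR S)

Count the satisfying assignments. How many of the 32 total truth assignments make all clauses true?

5

Satisfying assignments:
  P=0 Q=0 R=0 S=1 T=1
  P=0 Q=1 R=0 S=0 T=0
  P=0 Q=1 R=0 S=1 T=1
  P=0 Q=1 R=1 S=0 T=0
  P=1 Q=1 R=1 S=1 T=1
Count: 5.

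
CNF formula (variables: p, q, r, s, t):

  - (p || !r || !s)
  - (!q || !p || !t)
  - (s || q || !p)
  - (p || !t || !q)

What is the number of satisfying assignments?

Case analysis on p and q:
  p=T, q=T: remaining (r,s,t) ∈ {(F,F,F); (F,T,F); (T,F,F); (T,T,F)} — 4.
  p=T, q=F: remaining (r,s,t) ∈ {(F,T,F); (F,T,T); (T,T,F); (T,T,T)} — 4.
  p=F, q=T: remaining (r,s,t) ∈ {(F,F,F); (F,T,F); (T,F,F)} — 3.
  p=F, q=F: t free; 3 ways for (r,s) × 2^1 = 6.
Total: 4 + 4 + 3 + 6 = 17.

17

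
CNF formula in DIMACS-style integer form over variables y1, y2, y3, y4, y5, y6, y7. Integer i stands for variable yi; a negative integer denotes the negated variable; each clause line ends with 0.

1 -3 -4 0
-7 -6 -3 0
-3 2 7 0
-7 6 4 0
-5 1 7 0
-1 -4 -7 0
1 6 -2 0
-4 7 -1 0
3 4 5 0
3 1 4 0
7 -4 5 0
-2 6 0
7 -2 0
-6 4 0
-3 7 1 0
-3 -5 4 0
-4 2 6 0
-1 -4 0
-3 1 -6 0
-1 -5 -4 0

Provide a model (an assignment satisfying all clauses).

y1=False, y2=True, y3=False, y4=True, y5=True, y6=True, y7=True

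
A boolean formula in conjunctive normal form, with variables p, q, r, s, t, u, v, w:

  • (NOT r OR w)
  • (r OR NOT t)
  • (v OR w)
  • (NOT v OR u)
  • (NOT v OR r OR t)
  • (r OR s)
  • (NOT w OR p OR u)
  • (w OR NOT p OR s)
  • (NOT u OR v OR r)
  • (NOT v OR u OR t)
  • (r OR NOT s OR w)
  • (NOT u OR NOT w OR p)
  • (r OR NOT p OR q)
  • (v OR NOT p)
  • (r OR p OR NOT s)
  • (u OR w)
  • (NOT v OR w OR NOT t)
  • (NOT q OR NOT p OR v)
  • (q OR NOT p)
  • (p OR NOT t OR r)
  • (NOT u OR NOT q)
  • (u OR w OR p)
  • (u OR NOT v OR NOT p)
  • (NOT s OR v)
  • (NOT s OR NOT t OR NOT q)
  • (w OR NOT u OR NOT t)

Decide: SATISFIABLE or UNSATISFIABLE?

p = True:
  propagation gives v=True, u=True, q=True; an empty clause results — contradiction.
p = False:
  u = True:
    propagation gives w=False, r=False, t=False, v=True; an empty clause results — contradiction.
  u = False:
    propagation gives v=False, w=True; an empty clause results — contradiction.
Every branch closes, so no satisfying assignment exists.

UNSATISFIABLE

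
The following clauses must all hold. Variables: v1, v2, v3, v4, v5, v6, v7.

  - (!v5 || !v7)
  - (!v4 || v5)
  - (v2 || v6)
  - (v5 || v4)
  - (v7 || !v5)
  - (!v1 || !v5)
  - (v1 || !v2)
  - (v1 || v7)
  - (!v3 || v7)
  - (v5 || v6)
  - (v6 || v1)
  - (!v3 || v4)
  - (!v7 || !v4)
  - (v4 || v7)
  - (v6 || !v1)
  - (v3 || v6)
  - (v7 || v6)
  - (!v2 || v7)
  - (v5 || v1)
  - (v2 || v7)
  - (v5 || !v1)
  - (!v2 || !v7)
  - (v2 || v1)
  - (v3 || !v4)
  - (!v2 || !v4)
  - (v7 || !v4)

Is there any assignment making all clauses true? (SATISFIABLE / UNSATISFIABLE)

v7 = True:
  propagation gives v5=False, v4=False; an empty clause results — contradiction.
v7 = False:
  propagation gives v5=False, v4=False; an empty clause results — contradiction.
Every branch closes, so no satisfying assignment exists.

UNSATISFIABLE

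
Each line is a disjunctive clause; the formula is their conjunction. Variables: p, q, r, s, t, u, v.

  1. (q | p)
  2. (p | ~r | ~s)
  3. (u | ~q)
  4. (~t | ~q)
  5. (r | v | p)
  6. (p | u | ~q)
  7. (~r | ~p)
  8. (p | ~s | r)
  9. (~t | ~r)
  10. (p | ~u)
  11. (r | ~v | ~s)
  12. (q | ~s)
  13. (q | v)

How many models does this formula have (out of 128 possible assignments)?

7

The models are:
  p=T q=F r=F s=F t=F u=F v=T
  p=T q=F r=F s=F t=F u=T v=T
  p=T q=F r=F s=F t=T u=F v=T
  p=T q=F r=F s=F t=T u=T v=T
  p=T q=T r=F s=F t=F u=T v=F
  p=T q=T r=F s=F t=F u=T v=T
  p=T q=T r=F s=T t=F u=T v=F
Count: 7.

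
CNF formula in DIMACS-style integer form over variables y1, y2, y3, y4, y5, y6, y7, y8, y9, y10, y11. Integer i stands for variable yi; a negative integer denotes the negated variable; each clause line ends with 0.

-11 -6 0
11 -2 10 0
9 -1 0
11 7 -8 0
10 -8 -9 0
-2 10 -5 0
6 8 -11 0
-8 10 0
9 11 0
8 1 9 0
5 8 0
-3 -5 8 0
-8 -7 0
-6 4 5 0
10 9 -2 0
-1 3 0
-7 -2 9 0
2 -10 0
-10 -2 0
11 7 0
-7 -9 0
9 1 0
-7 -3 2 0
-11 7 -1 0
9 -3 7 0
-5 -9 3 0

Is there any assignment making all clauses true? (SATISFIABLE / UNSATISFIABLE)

UNSATISFIABLE

y9 = True:
  propagation gives y7=False, y11=True, y6=False, y8=True; an empty clause results — contradiction.
y9 = False:
  propagation gives y1=False; an empty clause results — contradiction.
Every branch closes, so no satisfying assignment exists.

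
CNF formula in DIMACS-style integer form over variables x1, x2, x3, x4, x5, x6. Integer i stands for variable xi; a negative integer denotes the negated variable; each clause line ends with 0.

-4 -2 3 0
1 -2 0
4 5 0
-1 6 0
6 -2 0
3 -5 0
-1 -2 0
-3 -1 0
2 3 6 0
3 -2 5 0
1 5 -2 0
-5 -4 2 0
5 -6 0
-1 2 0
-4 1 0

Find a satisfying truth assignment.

x1=0, x2=0, x3=1, x4=0, x5=1, x6=0

Check each clause:
  1. (NOT x2 OR x3 OR NOT x4) — x3 is true.
  2. (x1 OR NOT x2) — NOT x2 is true.
  3. (x4 OR x5) — x5 is true.
  4. (NOT x1 OR x6) — NOT x1 is true.
  5. (NOT x2 OR x6) — NOT x2 is true.
  6. (x3 OR NOT x5) — x3 is true.
  7. (NOT x2 OR NOT x1) — NOT x1 is true.
  8. (NOT x3 OR NOT x1) — NOT x1 is true.
  9. (x6 OR x2 OR x3) — x3 is true.
  10. (x5 OR x3 OR NOT x2) — x3 is true.
  11. (x5 OR NOT x2 OR x1) — x5 is true.
  12. (NOT x4 OR NOT x5 OR x2) — NOT x4 is true.
  13. (NOT x6 OR x5) — NOT x6 is true.
  14. (NOT x1 OR x2) — NOT x1 is true.
  15. (NOT x4 OR x1) — NOT x4 is true.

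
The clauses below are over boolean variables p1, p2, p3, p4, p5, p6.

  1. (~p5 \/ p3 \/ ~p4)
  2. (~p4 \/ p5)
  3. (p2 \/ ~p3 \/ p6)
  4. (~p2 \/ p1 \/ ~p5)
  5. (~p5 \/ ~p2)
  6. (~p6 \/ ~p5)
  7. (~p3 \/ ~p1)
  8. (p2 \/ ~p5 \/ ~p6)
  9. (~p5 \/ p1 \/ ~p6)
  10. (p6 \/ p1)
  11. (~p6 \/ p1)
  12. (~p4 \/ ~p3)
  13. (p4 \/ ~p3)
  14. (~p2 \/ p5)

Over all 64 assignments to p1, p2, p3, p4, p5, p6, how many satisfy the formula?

3

The models are:
  p1=1 p2=0 p3=0 p4=0 p5=0 p6=0
  p1=1 p2=0 p3=0 p4=0 p5=0 p6=1
  p1=1 p2=0 p3=0 p4=0 p5=1 p6=0
That's 3 in total.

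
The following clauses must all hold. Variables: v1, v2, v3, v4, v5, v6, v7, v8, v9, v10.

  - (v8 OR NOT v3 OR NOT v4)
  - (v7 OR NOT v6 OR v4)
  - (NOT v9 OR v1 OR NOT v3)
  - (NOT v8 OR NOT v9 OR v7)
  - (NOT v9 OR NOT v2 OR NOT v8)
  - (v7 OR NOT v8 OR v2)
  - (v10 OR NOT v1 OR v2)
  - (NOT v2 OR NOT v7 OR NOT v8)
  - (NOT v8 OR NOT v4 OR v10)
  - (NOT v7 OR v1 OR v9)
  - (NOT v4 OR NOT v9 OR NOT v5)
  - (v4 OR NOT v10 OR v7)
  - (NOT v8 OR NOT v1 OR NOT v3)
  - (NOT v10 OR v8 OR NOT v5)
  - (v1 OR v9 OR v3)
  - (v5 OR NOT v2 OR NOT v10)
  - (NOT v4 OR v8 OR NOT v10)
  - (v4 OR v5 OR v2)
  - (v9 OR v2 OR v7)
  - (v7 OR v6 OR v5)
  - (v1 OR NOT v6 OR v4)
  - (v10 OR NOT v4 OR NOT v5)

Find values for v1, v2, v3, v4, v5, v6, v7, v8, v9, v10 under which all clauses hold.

v1=True  v2=True  v3=False  v4=False  v5=False  v6=True  v7=True  v8=False  v9=False  v10=False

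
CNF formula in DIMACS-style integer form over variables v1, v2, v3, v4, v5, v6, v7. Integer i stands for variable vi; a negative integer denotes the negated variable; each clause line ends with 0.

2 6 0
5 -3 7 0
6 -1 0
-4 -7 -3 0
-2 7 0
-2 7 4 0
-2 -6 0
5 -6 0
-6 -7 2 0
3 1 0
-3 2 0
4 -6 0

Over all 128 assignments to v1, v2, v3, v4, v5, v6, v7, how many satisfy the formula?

Satisfying assignments:
  v1=0 v2=1 v3=1 v4=0 v5=0 v6=0 v7=1
  v1=0 v2=1 v3=1 v4=0 v5=1 v6=0 v7=1
  v1=1 v2=0 v3=0 v4=1 v5=1 v6=1 v7=0
Count: 3.

3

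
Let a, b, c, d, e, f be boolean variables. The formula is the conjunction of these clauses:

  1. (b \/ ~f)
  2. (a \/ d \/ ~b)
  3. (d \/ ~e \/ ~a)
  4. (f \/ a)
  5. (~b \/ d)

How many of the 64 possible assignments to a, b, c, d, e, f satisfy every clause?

18

Case analysis on a and b:
  a=1, b=1: forces d=1; c, e, f free → 2^3 = 8.
  a=1, b=0: c free; 3 ways for (d,e,f) × 2^1 = 6.
  a=0, b=1: remaining (c,d,e,f) ∈ {(0,1,0,1); (0,1,1,1); (1,1,0,1); (1,1,1,1)} — 4.
  a=0, b=0: a clause becomes empty — 0.
Total: 8 + 6 + 4 + 0 = 18.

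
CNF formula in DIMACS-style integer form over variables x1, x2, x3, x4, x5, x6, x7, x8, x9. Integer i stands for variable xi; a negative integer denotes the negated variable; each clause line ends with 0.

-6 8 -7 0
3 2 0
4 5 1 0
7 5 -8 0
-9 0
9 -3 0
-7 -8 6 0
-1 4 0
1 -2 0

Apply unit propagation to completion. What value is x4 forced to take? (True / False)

True

(!x9) is a unit clause: x9 = False.
From (x9 || !x3) and x9 = False: x3 = False.
(x3 || x2): since x3 = False, the clause reduces to (x2). x2 = True.
(x1 || !x2): since x2 = True, the clause reduces to (x1). x1 = True.
(!x1 || x4) with x1 = True leaves only x4, so x4 = True.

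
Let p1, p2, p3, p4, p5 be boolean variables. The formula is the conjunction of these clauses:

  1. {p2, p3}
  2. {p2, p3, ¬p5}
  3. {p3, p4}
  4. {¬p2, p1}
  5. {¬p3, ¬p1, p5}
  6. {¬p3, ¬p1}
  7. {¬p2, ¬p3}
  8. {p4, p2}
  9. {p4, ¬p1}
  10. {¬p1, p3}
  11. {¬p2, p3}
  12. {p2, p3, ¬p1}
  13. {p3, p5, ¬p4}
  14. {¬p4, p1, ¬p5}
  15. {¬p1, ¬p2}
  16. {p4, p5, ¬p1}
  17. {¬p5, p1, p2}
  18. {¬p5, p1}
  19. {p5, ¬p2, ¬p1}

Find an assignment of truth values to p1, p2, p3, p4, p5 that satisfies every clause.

p1 = False, p2 = False, p3 = True, p4 = True, p5 = False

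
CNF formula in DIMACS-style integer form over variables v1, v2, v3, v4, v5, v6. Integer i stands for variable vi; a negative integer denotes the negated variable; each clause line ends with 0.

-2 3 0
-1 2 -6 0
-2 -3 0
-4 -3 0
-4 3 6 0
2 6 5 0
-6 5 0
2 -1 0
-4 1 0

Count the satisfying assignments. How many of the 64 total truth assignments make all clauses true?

Satisfying assignments:
  v1=0 v2=0 v3=0 v4=0 v5=1 v6=0
  v1=0 v2=0 v3=0 v4=0 v5=1 v6=1
  v1=0 v2=0 v3=1 v4=0 v5=1 v6=0
  v1=0 v2=0 v3=1 v4=0 v5=1 v6=1
That's 4 in total.

4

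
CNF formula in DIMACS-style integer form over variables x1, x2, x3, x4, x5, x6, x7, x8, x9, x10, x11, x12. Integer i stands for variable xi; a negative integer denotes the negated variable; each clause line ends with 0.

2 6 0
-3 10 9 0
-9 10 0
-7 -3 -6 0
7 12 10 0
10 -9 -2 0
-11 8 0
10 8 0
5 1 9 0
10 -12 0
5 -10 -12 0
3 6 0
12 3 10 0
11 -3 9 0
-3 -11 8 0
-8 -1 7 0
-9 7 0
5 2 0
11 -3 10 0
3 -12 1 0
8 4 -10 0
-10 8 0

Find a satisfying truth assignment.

Pure literal: x5 appears only positively; assign x5 = True.
Branch on x1: take x1 = False.
The remaining clauses are satisfied by x2 = True, x3 = True, x4 = False, x6 = False, x7 = True, x8 = True, x9 = False, x10 = True, x11 = True, x12 = True.

x1=False, x2=True, x3=True, x4=False, x5=True, x6=False, x7=True, x8=True, x9=False, x10=True, x11=True, x12=True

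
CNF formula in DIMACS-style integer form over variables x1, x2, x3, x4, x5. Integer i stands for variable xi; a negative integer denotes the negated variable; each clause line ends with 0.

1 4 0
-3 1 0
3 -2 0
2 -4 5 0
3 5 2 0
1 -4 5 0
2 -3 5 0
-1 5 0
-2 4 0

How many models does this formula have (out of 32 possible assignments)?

6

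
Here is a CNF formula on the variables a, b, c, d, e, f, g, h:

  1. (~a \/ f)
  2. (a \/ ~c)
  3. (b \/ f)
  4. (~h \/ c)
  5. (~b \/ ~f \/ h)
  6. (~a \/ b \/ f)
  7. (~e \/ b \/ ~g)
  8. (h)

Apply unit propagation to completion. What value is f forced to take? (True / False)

True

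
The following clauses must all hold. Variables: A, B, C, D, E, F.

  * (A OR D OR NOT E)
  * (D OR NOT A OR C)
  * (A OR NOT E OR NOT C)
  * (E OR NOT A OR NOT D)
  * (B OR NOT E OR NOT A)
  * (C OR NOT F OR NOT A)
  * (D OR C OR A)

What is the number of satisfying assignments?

25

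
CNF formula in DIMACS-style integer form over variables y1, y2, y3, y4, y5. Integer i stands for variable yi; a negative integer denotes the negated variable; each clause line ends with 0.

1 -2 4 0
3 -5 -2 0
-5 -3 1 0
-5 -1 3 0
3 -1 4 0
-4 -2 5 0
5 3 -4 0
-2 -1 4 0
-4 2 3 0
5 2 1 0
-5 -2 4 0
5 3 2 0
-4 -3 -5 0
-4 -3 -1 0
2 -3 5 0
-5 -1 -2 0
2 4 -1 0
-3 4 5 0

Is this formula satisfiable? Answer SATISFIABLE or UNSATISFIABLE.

Try y1 = False.
Branch on y2: take y2 = False.
  then y5 is forced to True.
  then y3 is forced to False.
  then y4 is forced to False.
So y1=F  y2=F  y3=F  y4=F  y5=T is a satisfying assignment.

SATISFIABLE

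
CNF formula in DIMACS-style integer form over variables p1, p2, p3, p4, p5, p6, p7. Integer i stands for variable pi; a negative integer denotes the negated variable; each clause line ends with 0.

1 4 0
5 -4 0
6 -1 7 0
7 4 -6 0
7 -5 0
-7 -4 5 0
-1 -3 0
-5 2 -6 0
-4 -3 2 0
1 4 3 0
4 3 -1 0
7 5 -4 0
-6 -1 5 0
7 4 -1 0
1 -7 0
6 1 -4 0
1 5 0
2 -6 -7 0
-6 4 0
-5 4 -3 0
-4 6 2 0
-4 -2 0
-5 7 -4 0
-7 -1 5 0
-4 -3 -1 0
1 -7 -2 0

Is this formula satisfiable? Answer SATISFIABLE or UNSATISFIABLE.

p4 = True:
  propagation gives p5=True, p7=True, p1=True, p3=False; an empty clause results — contradiction.
p4 = False:
  propagation gives p1=True, p3=False; an empty clause results — contradiction.
Every branch closes, so no satisfying assignment exists.

UNSATISFIABLE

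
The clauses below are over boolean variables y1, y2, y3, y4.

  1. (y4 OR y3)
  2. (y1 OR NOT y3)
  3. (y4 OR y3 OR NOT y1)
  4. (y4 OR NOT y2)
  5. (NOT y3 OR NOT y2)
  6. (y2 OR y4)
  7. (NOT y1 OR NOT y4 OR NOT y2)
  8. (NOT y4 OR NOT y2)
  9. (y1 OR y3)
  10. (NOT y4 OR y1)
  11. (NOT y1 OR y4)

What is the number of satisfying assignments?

The models are:
  y1=1 y2=0 y3=0 y4=1
  y1=1 y2=0 y3=1 y4=1
That's 2 in total.

2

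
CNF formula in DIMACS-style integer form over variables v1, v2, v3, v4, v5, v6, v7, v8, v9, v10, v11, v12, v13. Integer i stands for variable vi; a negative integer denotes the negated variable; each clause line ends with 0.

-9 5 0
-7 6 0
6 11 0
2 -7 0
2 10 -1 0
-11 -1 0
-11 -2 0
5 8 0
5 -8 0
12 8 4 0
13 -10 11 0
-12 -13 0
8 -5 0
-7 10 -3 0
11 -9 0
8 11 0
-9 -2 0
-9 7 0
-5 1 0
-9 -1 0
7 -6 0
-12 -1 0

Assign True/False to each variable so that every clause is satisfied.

v1=T, v2=T, v3=F, v4=T, v5=T, v6=T, v7=T, v8=T, v9=F, v10=F, v11=F, v12=F, v13=T

v3 occurs only negated in the remaining clauses — set v3 = False.
Pure literal: v4 appears only positively; assign v4 = True.
Branch on v1: take v1 = True.
  then v11 is forced to False.
  then v6 is forced to True.
  then v9 is forced to False.
  then v8 is forced to True.
  then v5 is forced to True.
  then v7 is forced to True.
  then v2 is forced to True.
  then v12 is forced to False.
For the remaining variables, v10 = False, v13 = True works.
Every clause has at least one true literal under this assignment.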